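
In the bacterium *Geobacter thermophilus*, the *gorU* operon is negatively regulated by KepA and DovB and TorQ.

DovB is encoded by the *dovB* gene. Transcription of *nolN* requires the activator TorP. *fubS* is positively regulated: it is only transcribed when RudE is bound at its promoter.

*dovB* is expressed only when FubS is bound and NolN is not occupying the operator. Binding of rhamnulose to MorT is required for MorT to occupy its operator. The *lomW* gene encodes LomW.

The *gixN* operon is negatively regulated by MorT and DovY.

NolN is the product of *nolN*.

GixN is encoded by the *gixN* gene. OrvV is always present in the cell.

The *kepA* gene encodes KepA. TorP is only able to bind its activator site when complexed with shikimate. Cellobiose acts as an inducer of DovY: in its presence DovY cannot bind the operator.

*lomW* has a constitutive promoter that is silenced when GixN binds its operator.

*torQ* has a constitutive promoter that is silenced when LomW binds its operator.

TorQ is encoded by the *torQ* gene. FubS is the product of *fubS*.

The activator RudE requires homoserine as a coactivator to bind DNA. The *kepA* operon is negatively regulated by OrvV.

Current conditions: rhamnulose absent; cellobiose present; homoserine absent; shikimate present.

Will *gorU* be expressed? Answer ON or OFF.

OrvV is produced constitutively and is active.
With repressor OrvV bound, *kepA* is not transcribed.
So KepA is not produced.
Homoserine is absent, so RudE is inactive.
Required activator RudE is absent, so *fubS* is not transcribed.
So FubS is not produced.
Shikimate is present, so TorP is active.
No repressor is bound and TorP is active, so *nolN* is transcribed.
So NolN is produced and active.
With repressor NolN bound, *dovB* is not transcribed.
So DovB is not produced.
Rhamnulose is absent, so MorT is inactive.
Cellobiose is present, so DovY is inactive.
With no repressor bound, *gixN* is transcribed.
So GixN is produced and active.
With repressor GixN bound, *lomW* is not transcribed.
So LomW is not produced.
With no repressor bound, *torQ* is transcribed.
So TorQ is produced and active.
With repressor TorQ bound, *gorU* is not transcribed.

OFF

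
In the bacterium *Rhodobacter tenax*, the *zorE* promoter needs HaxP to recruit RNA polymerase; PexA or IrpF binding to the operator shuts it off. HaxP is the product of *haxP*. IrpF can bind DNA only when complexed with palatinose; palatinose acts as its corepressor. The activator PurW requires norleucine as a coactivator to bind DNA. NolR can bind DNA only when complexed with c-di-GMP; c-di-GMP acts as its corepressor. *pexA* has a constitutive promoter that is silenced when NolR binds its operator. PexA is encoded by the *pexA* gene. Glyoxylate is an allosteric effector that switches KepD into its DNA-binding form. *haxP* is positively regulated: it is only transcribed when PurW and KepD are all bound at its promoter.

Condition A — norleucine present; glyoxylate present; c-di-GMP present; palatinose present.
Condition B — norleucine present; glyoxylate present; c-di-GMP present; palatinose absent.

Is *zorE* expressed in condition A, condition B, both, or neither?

Condition A:
Norleucine is present, so PurW is active.
Glyoxylate is present, so KepD is active.
No repressor is bound and PurW and KepD are active, so *haxP* is transcribed.
So HaxP is produced and active.
c-di-GMP is present, so NolR is active.
With repressor NolR bound, *pexA* is not transcribed.
So PexA is not produced.
Palatinose is present, so IrpF is active.
With repressor IrpF bound, *zorE* is not transcribed.
→ *zorE* is OFF in A.
Condition B:
Norleucine is present, so PurW is active.
Glyoxylate is present, so KepD is active.
No repressor is bound and PurW and KepD are active, so *haxP* is transcribed.
So HaxP is produced and active.
c-di-GMP is present, so NolR is active.
With repressor NolR bound, *pexA* is not transcribed.
So PexA is not produced.
Palatinose is absent, so IrpF is inactive.
No repressor is bound and HaxP is active, so *zorE* is transcribed.
→ *zorE* is ON in B.

B only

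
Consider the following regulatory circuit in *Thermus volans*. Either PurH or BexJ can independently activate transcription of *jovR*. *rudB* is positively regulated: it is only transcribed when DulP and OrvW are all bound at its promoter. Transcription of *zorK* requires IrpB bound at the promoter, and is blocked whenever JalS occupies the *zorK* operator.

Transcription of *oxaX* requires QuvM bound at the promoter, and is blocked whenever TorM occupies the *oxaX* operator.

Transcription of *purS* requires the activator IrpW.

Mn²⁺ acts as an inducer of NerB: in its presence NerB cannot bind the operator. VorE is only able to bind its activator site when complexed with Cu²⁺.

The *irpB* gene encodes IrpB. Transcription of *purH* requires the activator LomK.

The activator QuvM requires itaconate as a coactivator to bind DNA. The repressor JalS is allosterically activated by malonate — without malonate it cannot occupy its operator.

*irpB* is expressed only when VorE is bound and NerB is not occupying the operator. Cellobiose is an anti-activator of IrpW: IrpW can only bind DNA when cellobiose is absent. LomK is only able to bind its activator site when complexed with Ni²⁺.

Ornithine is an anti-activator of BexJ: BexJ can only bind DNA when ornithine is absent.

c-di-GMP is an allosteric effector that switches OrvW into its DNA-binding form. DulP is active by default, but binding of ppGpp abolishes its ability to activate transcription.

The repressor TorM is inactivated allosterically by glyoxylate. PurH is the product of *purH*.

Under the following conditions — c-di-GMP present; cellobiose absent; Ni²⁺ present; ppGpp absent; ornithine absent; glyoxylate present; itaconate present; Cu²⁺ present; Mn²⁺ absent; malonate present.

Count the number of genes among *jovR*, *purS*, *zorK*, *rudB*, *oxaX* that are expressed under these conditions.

Ni²⁺ is present, so LomK is active.
No repressor is bound and LomK is active, so *purH* is transcribed.
So PurH is produced and active.
Ornithine is absent, so BexJ is active.
Activator PurH is present, so *jovR* is transcribed.
→ *jovR* is ON.
Cellobiose is absent, so IrpW is active.
No repressor is bound and IrpW is active, so *purS* is transcribed.
→ *purS* is ON.
Mn²⁺ is absent, so NerB is active.
Cu²⁺ is present, so VorE is active.
With repressor NerB bound, *irpB* is not transcribed.
So IrpB is not produced.
Malonate is present, so JalS is active.
With repressor JalS bound, *zorK* is not transcribed.
→ *zorK* is OFF.
ppGpp is absent, so DulP is active.
c-di-GMP is present, so OrvW is active.
No repressor is bound and DulP and OrvW are active, so *rudB* is transcribed.
→ *rudB* is ON.
Glyoxylate is present, so TorM is inactive.
Itaconate is present, so QuvM is active.
No repressor is bound and QuvM is active, so *oxaX* is transcribed.
→ *oxaX* is ON.
4 of the 5 genes are transcribed.

4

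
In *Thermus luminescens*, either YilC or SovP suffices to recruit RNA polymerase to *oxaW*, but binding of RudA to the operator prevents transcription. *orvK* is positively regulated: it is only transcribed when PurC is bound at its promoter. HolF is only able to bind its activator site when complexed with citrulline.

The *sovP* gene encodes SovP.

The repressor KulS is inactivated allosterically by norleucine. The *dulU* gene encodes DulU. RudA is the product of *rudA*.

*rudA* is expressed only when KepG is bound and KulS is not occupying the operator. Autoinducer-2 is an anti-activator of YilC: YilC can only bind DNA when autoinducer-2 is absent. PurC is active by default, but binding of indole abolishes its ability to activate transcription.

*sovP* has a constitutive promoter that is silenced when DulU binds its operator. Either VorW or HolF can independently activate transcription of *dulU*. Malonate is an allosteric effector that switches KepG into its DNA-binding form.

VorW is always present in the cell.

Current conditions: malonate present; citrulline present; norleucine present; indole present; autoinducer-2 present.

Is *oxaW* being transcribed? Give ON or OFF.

OFF

Autoinducer-2 is present, so YilC is inactive.
Norleucine is present, so KulS is inactive.
Malonate is present, so KepG is active.
No repressor is bound and KepG is active, so *rudA* is transcribed.
So RudA is produced and active.
VorW is produced constitutively and is active.
Citrulline is present, so HolF is active.
Activator VorW is present, so *dulU* is transcribed.
So DulU is produced and active.
With repressor DulU bound, *sovP* is not transcribed.
So SovP is not produced.
With repressor RudA bound, *oxaW* is not transcribed.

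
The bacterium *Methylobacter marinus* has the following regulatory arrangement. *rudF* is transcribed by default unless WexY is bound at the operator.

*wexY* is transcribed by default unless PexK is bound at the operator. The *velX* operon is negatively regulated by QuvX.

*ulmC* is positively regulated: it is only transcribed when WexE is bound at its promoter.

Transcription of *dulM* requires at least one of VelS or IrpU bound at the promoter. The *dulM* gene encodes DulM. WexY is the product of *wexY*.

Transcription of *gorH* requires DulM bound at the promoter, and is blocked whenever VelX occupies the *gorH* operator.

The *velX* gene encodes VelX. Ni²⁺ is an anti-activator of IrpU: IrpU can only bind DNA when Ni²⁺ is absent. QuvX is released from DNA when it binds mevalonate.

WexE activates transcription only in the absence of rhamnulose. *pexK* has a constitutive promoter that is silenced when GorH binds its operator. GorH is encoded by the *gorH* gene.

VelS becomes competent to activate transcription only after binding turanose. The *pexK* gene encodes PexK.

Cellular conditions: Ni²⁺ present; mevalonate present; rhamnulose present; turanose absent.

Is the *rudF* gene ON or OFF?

Turanose is absent, so VelS is inactive.
Ni²⁺ is present, so IrpU is inactive.
No activator is available at the *dulM* promoter, so *dulM* is not transcribed.
So DulM is not produced.
Mevalonate is present, so QuvX is inactive.
With no repressor bound, *velX* is transcribed.
So VelX is produced and active.
With repressor VelX bound, *gorH* is not transcribed.
So GorH is not produced.
With no repressor bound, *pexK* is transcribed.
So PexK is produced and active.
With repressor PexK bound, *wexY* is not transcribed.
So WexY is not produced.
With no repressor bound, *rudF* is transcribed.

ON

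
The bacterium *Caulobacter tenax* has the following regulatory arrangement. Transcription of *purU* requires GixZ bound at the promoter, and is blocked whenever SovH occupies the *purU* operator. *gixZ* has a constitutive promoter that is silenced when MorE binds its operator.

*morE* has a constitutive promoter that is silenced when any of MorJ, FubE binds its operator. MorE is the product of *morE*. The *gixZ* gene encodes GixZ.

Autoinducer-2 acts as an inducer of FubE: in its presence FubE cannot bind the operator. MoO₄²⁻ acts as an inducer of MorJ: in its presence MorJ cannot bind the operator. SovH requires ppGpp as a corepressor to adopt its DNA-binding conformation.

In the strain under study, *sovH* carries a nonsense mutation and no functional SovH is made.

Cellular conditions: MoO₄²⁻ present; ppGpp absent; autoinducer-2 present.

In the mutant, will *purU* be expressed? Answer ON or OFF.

SovH is non-functional in this strain, so it has no effect.
MoO₄²⁻ is present, so MorJ is inactive.
Autoinducer-2 is present, so FubE is inactive.
With no repressor bound, *morE* is transcribed.
So MorE is produced and active.
With repressor MorE bound, *gixZ* is not transcribed.
So GixZ is not produced.
Required activator GixZ is absent, so *purU* is not transcribed.

OFF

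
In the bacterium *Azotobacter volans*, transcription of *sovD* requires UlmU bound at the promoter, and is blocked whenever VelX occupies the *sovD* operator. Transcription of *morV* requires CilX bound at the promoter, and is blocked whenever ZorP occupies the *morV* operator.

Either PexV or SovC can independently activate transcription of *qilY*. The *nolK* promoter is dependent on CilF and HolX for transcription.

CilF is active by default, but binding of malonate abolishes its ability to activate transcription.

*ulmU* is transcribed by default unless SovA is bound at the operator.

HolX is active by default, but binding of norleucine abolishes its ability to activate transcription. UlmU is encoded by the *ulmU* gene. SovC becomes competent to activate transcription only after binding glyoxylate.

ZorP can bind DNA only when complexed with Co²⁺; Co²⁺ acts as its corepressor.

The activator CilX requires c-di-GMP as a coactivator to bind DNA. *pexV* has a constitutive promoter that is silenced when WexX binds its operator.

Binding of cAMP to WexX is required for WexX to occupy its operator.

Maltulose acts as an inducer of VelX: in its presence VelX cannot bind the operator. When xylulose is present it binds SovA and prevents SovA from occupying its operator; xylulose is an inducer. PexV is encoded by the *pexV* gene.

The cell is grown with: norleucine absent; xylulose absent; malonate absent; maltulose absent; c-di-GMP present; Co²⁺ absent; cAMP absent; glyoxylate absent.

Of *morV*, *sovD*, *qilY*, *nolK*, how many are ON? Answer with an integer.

c-di-GMP is present, so CilX is active.
Co²⁺ is absent, so ZorP is inactive.
No repressor is bound and CilX is active, so *morV* is transcribed.
→ *morV* is ON.
Maltulose is absent, so VelX is active.
Xylulose is absent, so SovA is active.
With repressor SovA bound, *ulmU* is not transcribed.
So UlmU is not produced.
With repressor VelX bound, *sovD* is not transcribed.
→ *sovD* is OFF.
cAMP is absent, so WexX is inactive.
With no repressor bound, *pexV* is transcribed.
So PexV is produced and active.
Glyoxylate is absent, so SovC is inactive.
Activator PexV is present, so *qilY* is transcribed.
→ *qilY* is ON.
Malonate is absent, so CilF is active.
Norleucine is absent, so HolX is active.
No repressor is bound and CilF and HolX are active, so *nolK* is transcribed.
→ *nolK* is ON.
3 of the 4 genes are transcribed.

3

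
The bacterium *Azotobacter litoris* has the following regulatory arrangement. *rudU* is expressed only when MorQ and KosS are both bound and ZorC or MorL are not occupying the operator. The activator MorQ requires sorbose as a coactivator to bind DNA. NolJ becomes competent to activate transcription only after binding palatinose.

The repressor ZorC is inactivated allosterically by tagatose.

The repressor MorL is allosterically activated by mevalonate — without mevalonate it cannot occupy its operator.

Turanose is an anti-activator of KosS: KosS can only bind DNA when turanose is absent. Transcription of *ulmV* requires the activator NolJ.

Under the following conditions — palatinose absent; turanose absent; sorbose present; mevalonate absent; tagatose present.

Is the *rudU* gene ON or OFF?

Sorbose is present, so MorQ is active.
Tagatose is present, so ZorC is inactive.
Mevalonate is absent, so MorL is inactive.
Turanose is absent, so KosS is active.
No repressor is bound and MorQ and KosS are active, so *rudU* is transcribed.

ON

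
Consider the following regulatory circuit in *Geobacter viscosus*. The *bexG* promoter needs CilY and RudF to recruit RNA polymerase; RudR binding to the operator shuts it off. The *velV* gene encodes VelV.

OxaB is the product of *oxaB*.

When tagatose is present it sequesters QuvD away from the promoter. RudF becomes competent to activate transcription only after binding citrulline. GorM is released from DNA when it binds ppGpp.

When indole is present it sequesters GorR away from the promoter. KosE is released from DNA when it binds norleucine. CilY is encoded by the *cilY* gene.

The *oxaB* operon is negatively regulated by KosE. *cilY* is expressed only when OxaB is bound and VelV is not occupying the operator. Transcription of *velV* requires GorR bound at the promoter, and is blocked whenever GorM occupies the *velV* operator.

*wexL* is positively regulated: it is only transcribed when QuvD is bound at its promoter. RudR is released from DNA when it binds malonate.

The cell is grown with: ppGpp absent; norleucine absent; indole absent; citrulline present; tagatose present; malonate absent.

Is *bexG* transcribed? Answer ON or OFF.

Norleucine is absent, so KosE is active.
With repressor KosE bound, *oxaB* is not transcribed.
So OxaB is not produced.
Indole is absent, so GorR is active.
ppGpp is absent, so GorM is active.
With repressor GorM bound, *velV* is not transcribed.
So VelV is not produced.
Required activator OxaB is absent, so *cilY* is not transcribed.
So CilY is not produced.
Citrulline is present, so RudF is active.
Malonate is absent, so RudR is active.
With repressor RudR bound, *bexG* is not transcribed.

OFF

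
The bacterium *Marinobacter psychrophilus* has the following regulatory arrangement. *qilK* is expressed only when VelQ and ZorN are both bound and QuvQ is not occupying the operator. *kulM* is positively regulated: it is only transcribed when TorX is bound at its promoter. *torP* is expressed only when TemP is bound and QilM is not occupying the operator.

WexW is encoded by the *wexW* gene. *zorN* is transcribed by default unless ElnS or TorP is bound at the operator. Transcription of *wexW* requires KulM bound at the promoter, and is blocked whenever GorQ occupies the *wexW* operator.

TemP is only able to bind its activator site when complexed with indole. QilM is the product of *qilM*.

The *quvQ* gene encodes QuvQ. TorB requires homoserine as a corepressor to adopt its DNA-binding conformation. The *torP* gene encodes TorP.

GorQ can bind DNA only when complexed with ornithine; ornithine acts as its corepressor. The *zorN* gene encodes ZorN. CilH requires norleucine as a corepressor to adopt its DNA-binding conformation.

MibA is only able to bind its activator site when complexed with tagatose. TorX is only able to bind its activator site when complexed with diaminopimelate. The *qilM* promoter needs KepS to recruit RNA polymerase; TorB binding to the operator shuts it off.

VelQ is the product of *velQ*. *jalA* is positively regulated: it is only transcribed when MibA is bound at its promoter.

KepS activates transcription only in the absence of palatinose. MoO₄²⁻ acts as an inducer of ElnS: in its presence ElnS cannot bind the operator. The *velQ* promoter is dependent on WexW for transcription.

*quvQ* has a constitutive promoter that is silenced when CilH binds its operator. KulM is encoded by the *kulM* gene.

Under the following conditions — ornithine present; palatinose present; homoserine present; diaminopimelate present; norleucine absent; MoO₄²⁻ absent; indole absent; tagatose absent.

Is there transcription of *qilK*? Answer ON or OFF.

OFF

Ornithine is present, so GorQ is active.
Diaminopimelate is present, so TorX is active.
No repressor is bound and TorX is active, so *kulM* is transcribed.
So KulM is produced and active.
With repressor GorQ bound, *wexW* is not transcribed.
So WexW is not produced.
Required activator WexW is absent, so *velQ* is not transcribed.
So VelQ is not produced.
Norleucine is absent, so CilH is inactive.
With no repressor bound, *quvQ* is transcribed.
So QuvQ is produced and active.
MoO₄²⁻ is absent, so ElnS is active.
Homoserine is present, so TorB is active.
Palatinose is present, so KepS is inactive.
With repressor TorB bound, *qilM* is not transcribed.
So QilM is not produced.
Indole is absent, so TemP is inactive.
Required activator TemP is absent, so *torP* is not transcribed.
So TorP is not produced.
With repressor ElnS bound, *zorN* is not transcribed.
So ZorN is not produced.
With repressor QuvQ bound, *qilK* is not transcribed.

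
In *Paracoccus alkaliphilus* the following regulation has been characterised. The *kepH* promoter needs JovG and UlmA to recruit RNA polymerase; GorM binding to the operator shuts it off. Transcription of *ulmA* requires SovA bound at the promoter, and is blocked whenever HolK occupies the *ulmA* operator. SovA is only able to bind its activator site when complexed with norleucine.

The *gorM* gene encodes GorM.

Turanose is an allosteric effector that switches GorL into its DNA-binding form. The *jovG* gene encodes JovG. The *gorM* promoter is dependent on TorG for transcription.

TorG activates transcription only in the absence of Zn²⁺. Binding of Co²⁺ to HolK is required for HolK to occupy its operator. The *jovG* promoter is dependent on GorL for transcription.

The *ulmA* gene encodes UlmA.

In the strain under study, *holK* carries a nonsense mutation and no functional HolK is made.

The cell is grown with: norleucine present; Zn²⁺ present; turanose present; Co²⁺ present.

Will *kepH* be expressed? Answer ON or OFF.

ON

Zn²⁺ is present, so TorG is inactive.
Required activator TorG is absent, so *gorM* is not transcribed.
So GorM is not produced.
Turanose is present, so GorL is active.
No repressor is bound and GorL is active, so *jovG* is transcribed.
So JovG is produced and active.
Norleucine is present, so SovA is active.
HolK is non-functional in this strain, so it has no effect.
No repressor is bound and SovA is active, so *ulmA* is transcribed.
So UlmA is produced and active.
No repressor is bound and JovG and UlmA are active, so *kepH* is transcribed.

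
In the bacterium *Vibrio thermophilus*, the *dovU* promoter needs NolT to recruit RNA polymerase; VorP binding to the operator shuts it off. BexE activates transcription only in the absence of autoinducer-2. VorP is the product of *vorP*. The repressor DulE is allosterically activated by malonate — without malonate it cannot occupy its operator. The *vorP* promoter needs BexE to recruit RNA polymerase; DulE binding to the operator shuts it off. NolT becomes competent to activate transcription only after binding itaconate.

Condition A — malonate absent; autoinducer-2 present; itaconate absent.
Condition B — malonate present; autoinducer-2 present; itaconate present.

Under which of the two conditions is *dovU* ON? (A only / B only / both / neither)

B only

Condition A:
Malonate is absent, so DulE is inactive.
Autoinducer-2 is present, so BexE is inactive.
Required activator BexE is absent, so *vorP* is not transcribed.
So VorP is not produced.
Itaconate is absent, so NolT is inactive.
Required activator NolT is absent, so *dovU* is not transcribed.
→ *dovU* is OFF in A.
Condition B:
Malonate is present, so DulE is active.
Autoinducer-2 is present, so BexE is inactive.
With repressor DulE bound, *vorP* is not transcribed.
So VorP is not produced.
Itaconate is present, so NolT is active.
No repressor is bound and NolT is active, so *dovU* is transcribed.
→ *dovU* is ON in B.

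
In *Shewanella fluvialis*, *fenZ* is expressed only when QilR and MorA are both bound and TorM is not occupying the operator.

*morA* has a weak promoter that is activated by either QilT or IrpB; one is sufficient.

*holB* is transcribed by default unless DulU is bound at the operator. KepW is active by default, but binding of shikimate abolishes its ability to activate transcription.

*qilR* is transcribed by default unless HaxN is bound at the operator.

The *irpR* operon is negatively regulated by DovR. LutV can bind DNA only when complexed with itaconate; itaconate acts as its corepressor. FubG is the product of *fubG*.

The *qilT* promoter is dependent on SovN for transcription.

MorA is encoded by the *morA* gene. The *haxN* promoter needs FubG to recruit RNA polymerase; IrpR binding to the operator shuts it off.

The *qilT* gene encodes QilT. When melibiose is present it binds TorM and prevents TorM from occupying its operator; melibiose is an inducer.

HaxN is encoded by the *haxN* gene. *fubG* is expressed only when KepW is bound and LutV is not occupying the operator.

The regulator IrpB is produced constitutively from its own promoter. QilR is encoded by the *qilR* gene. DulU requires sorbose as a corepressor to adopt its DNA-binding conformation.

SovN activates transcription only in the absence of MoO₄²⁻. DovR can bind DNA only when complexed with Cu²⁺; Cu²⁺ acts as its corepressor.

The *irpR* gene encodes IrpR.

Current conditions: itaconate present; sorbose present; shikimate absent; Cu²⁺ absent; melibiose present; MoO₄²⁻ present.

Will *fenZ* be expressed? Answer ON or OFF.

ON

Shikimate is absent, so KepW is active.
Itaconate is present, so LutV is active.
With repressor LutV bound, *fubG* is not transcribed.
So FubG is not produced.
Cu²⁺ is absent, so DovR is inactive.
With no repressor bound, *irpR* is transcribed.
So IrpR is produced and active.
With repressor IrpR bound, *haxN* is not transcribed.
So HaxN is not produced.
With no repressor bound, *qilR* is transcribed.
So QilR is produced and active.
MoO₄²⁻ is present, so SovN is inactive.
Required activator SovN is absent, so *qilT* is not transcribed.
So QilT is not produced.
IrpB is produced constitutively and is active.
Activator IrpB is present, so *morA* is transcribed.
So MorA is produced and active.
Melibiose is present, so TorM is inactive.
No repressor is bound and QilR and MorA are active, so *fenZ* is transcribed.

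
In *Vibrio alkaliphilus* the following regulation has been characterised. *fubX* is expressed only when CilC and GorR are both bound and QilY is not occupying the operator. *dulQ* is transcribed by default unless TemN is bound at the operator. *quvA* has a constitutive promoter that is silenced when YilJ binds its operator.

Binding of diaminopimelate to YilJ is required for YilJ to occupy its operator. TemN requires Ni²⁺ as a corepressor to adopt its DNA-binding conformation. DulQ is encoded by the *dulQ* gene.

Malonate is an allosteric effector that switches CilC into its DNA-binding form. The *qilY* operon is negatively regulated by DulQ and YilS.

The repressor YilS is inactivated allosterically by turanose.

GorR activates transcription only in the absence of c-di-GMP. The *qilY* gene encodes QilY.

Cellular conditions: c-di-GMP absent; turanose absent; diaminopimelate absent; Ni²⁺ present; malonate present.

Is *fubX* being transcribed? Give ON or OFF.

Malonate is present, so CilC is active.
c-di-GMP is absent, so GorR is active.
Ni²⁺ is present, so TemN is active.
With repressor TemN bound, *dulQ* is not transcribed.
So DulQ is not produced.
Turanose is absent, so YilS is active.
With repressor YilS bound, *qilY* is not transcribed.
So QilY is not produced.
No repressor is bound and CilC and GorR are active, so *fubX* is transcribed.

ON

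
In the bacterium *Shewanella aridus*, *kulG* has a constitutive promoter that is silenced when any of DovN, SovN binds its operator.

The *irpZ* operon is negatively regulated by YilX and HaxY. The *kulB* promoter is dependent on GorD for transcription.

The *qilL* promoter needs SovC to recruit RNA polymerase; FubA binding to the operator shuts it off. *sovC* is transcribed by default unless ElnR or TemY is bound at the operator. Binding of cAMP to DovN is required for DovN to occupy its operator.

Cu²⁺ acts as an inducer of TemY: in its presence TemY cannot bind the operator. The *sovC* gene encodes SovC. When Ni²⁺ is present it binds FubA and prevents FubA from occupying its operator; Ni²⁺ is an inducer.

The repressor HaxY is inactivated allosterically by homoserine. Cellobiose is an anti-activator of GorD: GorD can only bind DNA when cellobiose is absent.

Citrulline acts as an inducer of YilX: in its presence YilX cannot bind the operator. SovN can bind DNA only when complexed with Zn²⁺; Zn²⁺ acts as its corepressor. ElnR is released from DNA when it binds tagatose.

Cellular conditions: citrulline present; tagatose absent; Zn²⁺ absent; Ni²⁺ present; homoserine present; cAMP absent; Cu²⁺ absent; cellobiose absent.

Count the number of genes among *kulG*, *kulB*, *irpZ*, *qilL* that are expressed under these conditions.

3

cAMP is absent, so DovN is inactive.
Zn²⁺ is absent, so SovN is inactive.
With no repressor bound, *kulG* is transcribed.
→ *kulG* is ON.
Cellobiose is absent, so GorD is active.
No repressor is bound and GorD is active, so *kulB* is transcribed.
→ *kulB* is ON.
Citrulline is present, so YilX is inactive.
Homoserine is present, so HaxY is inactive.
With no repressor bound, *irpZ* is transcribed.
→ *irpZ* is ON.
Tagatose is absent, so ElnR is active.
Cu²⁺ is absent, so TemY is active.
With repressor ElnR bound, *sovC* is not transcribed.
So SovC is not produced.
Ni²⁺ is present, so FubA is inactive.
Required activator SovC is absent, so *qilL* is not transcribed.
→ *qilL* is OFF.
3 of the 4 genes are transcribed.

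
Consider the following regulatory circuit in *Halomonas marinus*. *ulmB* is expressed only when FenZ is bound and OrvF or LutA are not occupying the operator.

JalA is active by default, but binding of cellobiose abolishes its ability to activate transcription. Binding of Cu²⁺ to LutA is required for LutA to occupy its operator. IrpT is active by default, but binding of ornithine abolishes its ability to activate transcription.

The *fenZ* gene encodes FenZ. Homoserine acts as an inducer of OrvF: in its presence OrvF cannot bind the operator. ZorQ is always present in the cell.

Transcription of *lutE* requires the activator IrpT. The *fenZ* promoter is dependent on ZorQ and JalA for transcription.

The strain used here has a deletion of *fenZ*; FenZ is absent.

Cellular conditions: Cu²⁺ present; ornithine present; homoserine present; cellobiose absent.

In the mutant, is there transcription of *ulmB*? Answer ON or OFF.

FenZ is non-functional in this strain, so it has no effect.
Homoserine is present, so OrvF is inactive.
Cu²⁺ is present, so LutA is active.
With repressor LutA bound, *ulmB* is not transcribed.

OFF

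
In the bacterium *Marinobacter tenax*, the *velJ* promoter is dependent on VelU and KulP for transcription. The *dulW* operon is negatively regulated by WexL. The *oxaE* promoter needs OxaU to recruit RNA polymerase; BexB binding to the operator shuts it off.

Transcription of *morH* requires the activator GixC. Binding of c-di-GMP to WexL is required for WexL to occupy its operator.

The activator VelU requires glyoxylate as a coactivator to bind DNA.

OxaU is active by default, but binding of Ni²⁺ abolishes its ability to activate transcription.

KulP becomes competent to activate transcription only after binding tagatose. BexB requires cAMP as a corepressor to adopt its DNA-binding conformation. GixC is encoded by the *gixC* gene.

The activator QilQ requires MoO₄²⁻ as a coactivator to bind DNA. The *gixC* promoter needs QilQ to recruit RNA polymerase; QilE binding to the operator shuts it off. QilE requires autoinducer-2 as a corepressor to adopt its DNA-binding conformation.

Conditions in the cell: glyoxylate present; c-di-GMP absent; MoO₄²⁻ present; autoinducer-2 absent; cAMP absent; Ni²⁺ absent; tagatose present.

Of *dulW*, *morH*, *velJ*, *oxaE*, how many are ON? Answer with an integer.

c-di-GMP is absent, so WexL is inactive.
With no repressor bound, *dulW* is transcribed.
→ *dulW* is ON.
MoO₄²⁻ is present, so QilQ is active.
Autoinducer-2 is absent, so QilE is inactive.
No repressor is bound and QilQ is active, so *gixC* is transcribed.
So GixC is produced and active.
No repressor is bound and GixC is active, so *morH* is transcribed.
→ *morH* is ON.
Glyoxylate is present, so VelU is active.
Tagatose is present, so KulP is active.
No repressor is bound and VelU and KulP are active, so *velJ* is transcribed.
→ *velJ* is ON.
Ni²⁺ is absent, so OxaU is active.
cAMP is absent, so BexB is inactive.
No repressor is bound and OxaU is active, so *oxaE* is transcribed.
→ *oxaE* is ON.
4 of the 4 genes are transcribed.

4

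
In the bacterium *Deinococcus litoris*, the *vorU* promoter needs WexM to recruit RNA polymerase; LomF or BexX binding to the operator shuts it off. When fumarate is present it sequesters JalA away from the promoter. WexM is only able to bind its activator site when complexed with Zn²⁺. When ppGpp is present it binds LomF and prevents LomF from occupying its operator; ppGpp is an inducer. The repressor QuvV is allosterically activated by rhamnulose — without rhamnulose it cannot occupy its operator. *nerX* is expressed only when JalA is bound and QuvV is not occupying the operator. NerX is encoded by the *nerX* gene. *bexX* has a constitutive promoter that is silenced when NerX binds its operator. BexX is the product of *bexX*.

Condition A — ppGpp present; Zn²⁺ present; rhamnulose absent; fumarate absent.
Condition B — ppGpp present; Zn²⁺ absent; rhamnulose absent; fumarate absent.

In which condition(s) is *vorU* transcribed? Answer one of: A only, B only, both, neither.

A only

Condition A:
ppGpp is present, so LomF is inactive.
Zn²⁺ is present, so WexM is active.
Rhamnulose is absent, so QuvV is inactive.
Fumarate is absent, so JalA is active.
No repressor is bound and JalA is active, so *nerX* is transcribed.
So NerX is produced and active.
With repressor NerX bound, *bexX* is not transcribed.
So BexX is not produced.
No repressor is bound and WexM is active, so *vorU* is transcribed.
→ *vorU* is ON in A.
Condition B:
ppGpp is present, so LomF is inactive.
Zn²⁺ is absent, so WexM is inactive.
Rhamnulose is absent, so QuvV is inactive.
Fumarate is absent, so JalA is active.
No repressor is bound and JalA is active, so *nerX* is transcribed.
So NerX is produced and active.
With repressor NerX bound, *bexX* is not transcribed.
So BexX is not produced.
Required activator WexM is absent, so *vorU* is not transcribed.
→ *vorU* is OFF in B.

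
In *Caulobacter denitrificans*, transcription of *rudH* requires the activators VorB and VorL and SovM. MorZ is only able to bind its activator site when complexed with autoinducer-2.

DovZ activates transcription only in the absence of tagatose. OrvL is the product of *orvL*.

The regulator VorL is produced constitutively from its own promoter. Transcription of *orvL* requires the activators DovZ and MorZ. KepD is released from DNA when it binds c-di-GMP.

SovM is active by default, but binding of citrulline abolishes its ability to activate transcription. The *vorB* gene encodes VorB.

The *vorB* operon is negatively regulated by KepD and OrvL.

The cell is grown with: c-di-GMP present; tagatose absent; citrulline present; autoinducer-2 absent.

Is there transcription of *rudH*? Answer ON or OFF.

c-di-GMP is present, so KepD is inactive.
Tagatose is absent, so DovZ is active.
Autoinducer-2 is absent, so MorZ is inactive.
Required activator MorZ is absent, so *orvL* is not transcribed.
So OrvL is not produced.
With no repressor bound, *vorB* is transcribed.
So VorB is produced and active.
VorL is produced constitutively and is active.
Citrulline is present, so SovM is inactive.
Required activator SovM is absent, so *rudH* is not transcribed.

OFF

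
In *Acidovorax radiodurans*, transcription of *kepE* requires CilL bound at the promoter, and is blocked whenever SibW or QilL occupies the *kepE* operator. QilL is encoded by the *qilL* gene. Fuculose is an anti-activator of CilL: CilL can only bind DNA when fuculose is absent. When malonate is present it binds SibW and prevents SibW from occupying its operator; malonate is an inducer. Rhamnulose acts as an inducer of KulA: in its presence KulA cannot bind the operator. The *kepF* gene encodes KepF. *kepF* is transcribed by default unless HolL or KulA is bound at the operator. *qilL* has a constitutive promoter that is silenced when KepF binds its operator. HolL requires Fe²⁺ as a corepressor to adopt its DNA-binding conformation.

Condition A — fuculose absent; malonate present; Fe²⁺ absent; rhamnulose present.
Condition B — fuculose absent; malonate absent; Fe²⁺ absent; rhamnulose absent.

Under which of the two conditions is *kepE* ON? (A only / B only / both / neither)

Condition A:
Fuculose is absent, so CilL is active.
Malonate is present, so SibW is inactive.
Fe²⁺ is absent, so HolL is inactive.
Rhamnulose is present, so KulA is inactive.
With no repressor bound, *kepF* is transcribed.
So KepF is produced and active.
With repressor KepF bound, *qilL* is not transcribed.
So QilL is not produced.
No repressor is bound and CilL is active, so *kepE* is transcribed.
→ *kepE* is ON in A.
Condition B:
Fuculose is absent, so CilL is active.
Malonate is absent, so SibW is active.
Fe²⁺ is absent, so HolL is inactive.
Rhamnulose is absent, so KulA is active.
With repressor KulA bound, *kepF* is not transcribed.
So KepF is not produced.
With no repressor bound, *qilL* is transcribed.
So QilL is produced and active.
With repressor SibW bound, *kepE* is not transcribed.
→ *kepE* is OFF in B.

A only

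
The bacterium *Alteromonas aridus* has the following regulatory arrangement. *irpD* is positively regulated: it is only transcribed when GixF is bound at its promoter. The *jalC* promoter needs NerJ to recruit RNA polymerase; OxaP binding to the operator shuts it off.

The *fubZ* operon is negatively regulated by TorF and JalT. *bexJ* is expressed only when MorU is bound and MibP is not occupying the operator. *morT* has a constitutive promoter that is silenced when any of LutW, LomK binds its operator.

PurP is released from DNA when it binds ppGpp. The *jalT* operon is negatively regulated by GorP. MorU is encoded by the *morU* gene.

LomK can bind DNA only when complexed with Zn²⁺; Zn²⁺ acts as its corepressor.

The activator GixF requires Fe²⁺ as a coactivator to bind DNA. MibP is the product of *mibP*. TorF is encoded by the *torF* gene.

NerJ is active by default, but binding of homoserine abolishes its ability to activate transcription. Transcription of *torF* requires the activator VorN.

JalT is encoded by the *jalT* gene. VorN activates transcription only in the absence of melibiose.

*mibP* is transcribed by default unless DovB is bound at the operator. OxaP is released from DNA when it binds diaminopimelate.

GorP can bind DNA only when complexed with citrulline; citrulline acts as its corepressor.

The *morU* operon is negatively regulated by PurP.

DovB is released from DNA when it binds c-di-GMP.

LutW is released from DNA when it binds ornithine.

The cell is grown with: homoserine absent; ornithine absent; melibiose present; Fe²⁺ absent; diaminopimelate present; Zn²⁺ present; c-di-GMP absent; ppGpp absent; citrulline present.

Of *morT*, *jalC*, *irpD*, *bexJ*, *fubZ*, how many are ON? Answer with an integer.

Ornithine is absent, so LutW is active.
Zn²⁺ is present, so LomK is active.
With repressor LutW bound, *morT* is not transcribed.
→ *morT* is OFF.
Homoserine is absent, so NerJ is active.
Diaminopimelate is present, so OxaP is inactive.
No repressor is bound and NerJ is active, so *jalC* is transcribed.
→ *jalC* is ON.
Fe²⁺ is absent, so GixF is inactive.
Required activator GixF is absent, so *irpD* is not transcribed.
→ *irpD* is OFF.
c-di-GMP is absent, so DovB is active.
With repressor DovB bound, *mibP* is not transcribed.
So MibP is not produced.
ppGpp is absent, so PurP is active.
With repressor PurP bound, *morU* is not transcribed.
So MorU is not produced.
Required activator MorU is absent, so *bexJ* is not transcribed.
→ *bexJ* is OFF.
Melibiose is present, so VorN is inactive.
Required activator VorN is absent, so *torF* is not transcribed.
So TorF is not produced.
Citrulline is present, so GorP is active.
With repressor GorP bound, *jalT* is not transcribed.
So JalT is not produced.
With no repressor bound, *fubZ* is transcribed.
→ *fubZ* is ON.
2 of the 5 genes are transcribed.

2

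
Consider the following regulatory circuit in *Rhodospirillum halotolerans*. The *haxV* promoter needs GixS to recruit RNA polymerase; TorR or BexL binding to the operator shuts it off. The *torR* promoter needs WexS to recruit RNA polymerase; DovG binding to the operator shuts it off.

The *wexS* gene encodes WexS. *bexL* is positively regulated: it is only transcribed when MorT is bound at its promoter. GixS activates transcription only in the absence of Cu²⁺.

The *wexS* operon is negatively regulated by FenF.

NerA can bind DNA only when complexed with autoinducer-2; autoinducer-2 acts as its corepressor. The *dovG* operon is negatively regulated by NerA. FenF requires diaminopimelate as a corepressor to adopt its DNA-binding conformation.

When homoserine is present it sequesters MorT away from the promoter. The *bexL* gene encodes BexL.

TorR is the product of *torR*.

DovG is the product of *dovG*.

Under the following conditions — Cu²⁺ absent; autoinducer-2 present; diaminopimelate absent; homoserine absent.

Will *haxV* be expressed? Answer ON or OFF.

Cu²⁺ is absent, so GixS is active.
Diaminopimelate is absent, so FenF is inactive.
With no repressor bound, *wexS* is transcribed.
So WexS is produced and active.
Autoinducer-2 is present, so NerA is active.
With repressor NerA bound, *dovG* is not transcribed.
So DovG is not produced.
No repressor is bound and WexS is active, so *torR* is transcribed.
So TorR is produced and active.
Homoserine is absent, so MorT is active.
No repressor is bound and MorT is active, so *bexL* is transcribed.
So BexL is produced and active.
With repressor TorR bound, *haxV* is not transcribed.

OFF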